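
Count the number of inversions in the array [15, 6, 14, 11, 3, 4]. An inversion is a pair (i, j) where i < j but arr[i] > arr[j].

Finding inversions in [15, 6, 14, 11, 3, 4]:

(0, 1): arr[0]=15 > arr[1]=6
(0, 2): arr[0]=15 > arr[2]=14
(0, 3): arr[0]=15 > arr[3]=11
(0, 4): arr[0]=15 > arr[4]=3
(0, 5): arr[0]=15 > arr[5]=4
(1, 4): arr[1]=6 > arr[4]=3
(1, 5): arr[1]=6 > arr[5]=4
(2, 3): arr[2]=14 > arr[3]=11
(2, 4): arr[2]=14 > arr[4]=3
(2, 5): arr[2]=14 > arr[5]=4
(3, 4): arr[3]=11 > arr[4]=3
(3, 5): arr[3]=11 > arr[5]=4

Total inversions: 12

The array has 12 inversion(s): (0,1), (0,2), (0,3), (0,4), (0,5), (1,4), (1,5), (2,3), (2,4), (2,5), (3,4), (3,5). Each pair (i,j) satisfies i < j and arr[i] > arr[j].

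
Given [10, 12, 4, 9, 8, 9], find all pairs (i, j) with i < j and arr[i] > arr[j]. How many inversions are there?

Finding inversions in [10, 12, 4, 9, 8, 9]:

(0, 2): arr[0]=10 > arr[2]=4
(0, 3): arr[0]=10 > arr[3]=9
(0, 4): arr[0]=10 > arr[4]=8
(0, 5): arr[0]=10 > arr[5]=9
(1, 2): arr[1]=12 > arr[2]=4
(1, 3): arr[1]=12 > arr[3]=9
(1, 4): arr[1]=12 > arr[4]=8
(1, 5): arr[1]=12 > arr[5]=9
(3, 4): arr[3]=9 > arr[4]=8

Total inversions: 9

The array has 9 inversion(s): (0,2), (0,3), (0,4), (0,5), (1,2), (1,3), (1,4), (1,5), (3,4). Each pair (i,j) satisfies i < j and arr[i] > arr[j].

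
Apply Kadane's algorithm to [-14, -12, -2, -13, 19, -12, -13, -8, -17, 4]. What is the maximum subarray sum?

Using Kadane's algorithm on [-14, -12, -2, -13, 19, -12, -13, -8, -17, 4]:

Scanning through the array:
Position 1 (value -12): max_ending_here = -12, max_so_far = -12
Position 2 (value -2): max_ending_here = -2, max_so_far = -2
Position 3 (value -13): max_ending_here = -13, max_so_far = -2
Position 4 (value 19): max_ending_here = 19, max_so_far = 19
Position 5 (value -12): max_ending_here = 7, max_so_far = 19
Position 6 (value -13): max_ending_here = -6, max_so_far = 19
Position 7 (value -8): max_ending_here = -8, max_so_far = 19
Position 8 (value -17): max_ending_here = -17, max_so_far = 19
Position 9 (value 4): max_ending_here = 4, max_so_far = 19

Maximum subarray: [19]
Maximum sum: 19

The maximum subarray is [19] with sum 19. This subarray runs from index 4 to index 4.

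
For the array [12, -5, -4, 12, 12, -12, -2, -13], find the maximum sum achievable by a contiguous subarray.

Using Kadane's algorithm on [12, -5, -4, 12, 12, -12, -2, -13]:

Scanning through the array:
Position 1 (value -5): max_ending_here = 7, max_so_far = 12
Position 2 (value -4): max_ending_here = 3, max_so_far = 12
Position 3 (value 12): max_ending_here = 15, max_so_far = 15
Position 4 (value 12): max_ending_here = 27, max_so_far = 27
Position 5 (value -12): max_ending_here = 15, max_so_far = 27
Position 6 (value -2): max_ending_here = 13, max_so_far = 27
Position 7 (value -13): max_ending_here = 0, max_so_far = 27

Maximum subarray: [12, -5, -4, 12, 12]
Maximum sum: 27

The maximum subarray is [12, -5, -4, 12, 12] with sum 27. This subarray runs from index 0 to index 4.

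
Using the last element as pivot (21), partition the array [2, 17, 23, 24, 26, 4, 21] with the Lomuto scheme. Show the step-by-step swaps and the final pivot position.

Lomuto partition with pivot = 21:

Initial array: [2, 17, 23, 24, 26, 4, 21]

arr[0]=2 <= 21: swap with position 0, array becomes [2, 17, 23, 24, 26, 4, 21]
arr[1]=17 <= 21: swap with position 1, array becomes [2, 17, 23, 24, 26, 4, 21]
arr[2]=23 > 21: no swap
arr[3]=24 > 21: no swap
arr[4]=26 > 21: no swap
arr[5]=4 <= 21: swap with position 2, array becomes [2, 17, 4, 24, 26, 23, 21]

Place pivot at position 3: [2, 17, 4, 21, 26, 23, 24]
Pivot position: 3

After partitioning with pivot 21, the array becomes [2, 17, 4, 21, 26, 23, 24]. The pivot is placed at index 3. All elements to the left of the pivot are <= 21, and all elements to the right are > 21.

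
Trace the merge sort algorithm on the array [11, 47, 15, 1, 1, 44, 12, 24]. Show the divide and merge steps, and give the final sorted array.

Merge sort trace:

Split: [11, 47, 15, 1, 1, 44, 12, 24] -> [11, 47, 15, 1] and [1, 44, 12, 24]
  Split: [11, 47, 15, 1] -> [11, 47] and [15, 1]
    Split: [11, 47] -> [11] and [47]
    Merge: [11] + [47] -> [11, 47]
    Split: [15, 1] -> [15] and [1]
    Merge: [15] + [1] -> [1, 15]
  Merge: [11, 47] + [1, 15] -> [1, 11, 15, 47]
  Split: [1, 44, 12, 24] -> [1, 44] and [12, 24]
    Split: [1, 44] -> [1] and [44]
    Merge: [1] + [44] -> [1, 44]
    Split: [12, 24] -> [12] and [24]
    Merge: [12] + [24] -> [12, 24]
  Merge: [1, 44] + [12, 24] -> [1, 12, 24, 44]
Merge: [1, 11, 15, 47] + [1, 12, 24, 44] -> [1, 1, 11, 12, 15, 24, 44, 47]

Final sorted array: [1, 1, 11, 12, 15, 24, 44, 47]

The merge sort proceeds by recursively splitting the array and merging sorted halves.
After all merges, the sorted array is [1, 1, 11, 12, 15, 24, 44, 47].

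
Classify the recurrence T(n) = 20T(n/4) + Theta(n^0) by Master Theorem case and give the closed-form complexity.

Master Theorem for T(n) = 20T(n/4) + O(n^0):

a = 20, b = 4, c = 0
log_b(a) = log_4(20) = 2.1610

Case 1: c = 0 < log_4(20) = 2.1610
T(n) = O(n^(log_4 20))

For T(n) = 20T(n/4) + O(n^0): log_4(20) = 2.1610. This is Case 1 of the Master Theorem (c < log_b(a), work dominated by leaves), giving O(n^(log_4 20)).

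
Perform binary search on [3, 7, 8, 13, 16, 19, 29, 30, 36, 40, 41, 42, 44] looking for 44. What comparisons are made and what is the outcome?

Binary search for 44 in [3, 7, 8, 13, 16, 19, 29, 30, 36, 40, 41, 42, 44]:

lo=0, hi=12, mid=6, arr[mid]=29 -> 29 < 44, search right half
lo=7, hi=12, mid=9, arr[mid]=40 -> 40 < 44, search right half
lo=10, hi=12, mid=11, arr[mid]=42 -> 42 < 44, search right half
lo=12, hi=12, mid=12, arr[mid]=44 -> Found target at index 12!

Binary search finds 44 at index 12 after 4 comparisons. The search repeatedly halves the search space by comparing with the middle element.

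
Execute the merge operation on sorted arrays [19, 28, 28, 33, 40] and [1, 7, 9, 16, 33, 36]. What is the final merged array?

Merging process:

Compare 19 vs 1: take 1 from right. Merged: [1]
Compare 19 vs 7: take 7 from right. Merged: [1, 7]
Compare 19 vs 9: take 9 from right. Merged: [1, 7, 9]
Compare 19 vs 16: take 16 from right. Merged: [1, 7, 9, 16]
Compare 19 vs 33: take 19 from left. Merged: [1, 7, 9, 16, 19]
Compare 28 vs 33: take 28 from left. Merged: [1, 7, 9, 16, 19, 28]
Compare 28 vs 33: take 28 from left. Merged: [1, 7, 9, 16, 19, 28, 28]
Compare 33 vs 33: take 33 from left. Merged: [1, 7, 9, 16, 19, 28, 28, 33]
Compare 40 vs 33: take 33 from right. Merged: [1, 7, 9, 16, 19, 28, 28, 33, 33]
Compare 40 vs 36: take 36 from right. Merged: [1, 7, 9, 16, 19, 28, 28, 33, 33, 36]
Append remaining from left: [40]. Merged: [1, 7, 9, 16, 19, 28, 28, 33, 33, 36, 40]

Final merged array: [1, 7, 9, 16, 19, 28, 28, 33, 33, 36, 40]
Total comparisons: 10

The merged array is [1, 7, 9, 16, 19, 28, 28, 33, 33, 36, 40], requiring 10 comparisons. The merge step runs in O(n) time where n is the total number of elements.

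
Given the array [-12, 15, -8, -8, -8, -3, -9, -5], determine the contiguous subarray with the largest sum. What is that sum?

Using Kadane's algorithm on [-12, 15, -8, -8, -8, -3, -9, -5]:

Scanning through the array:
Position 1 (value 15): max_ending_here = 15, max_so_far = 15
Position 2 (value -8): max_ending_here = 7, max_so_far = 15
Position 3 (value -8): max_ending_here = -1, max_so_far = 15
Position 4 (value -8): max_ending_here = -8, max_so_far = 15
Position 5 (value -3): max_ending_here = -3, max_so_far = 15
Position 6 (value -9): max_ending_here = -9, max_so_far = 15
Position 7 (value -5): max_ending_here = -5, max_so_far = 15

Maximum subarray: [15]
Maximum sum: 15

The maximum subarray is [15] with sum 15. This subarray runs from index 1 to index 1.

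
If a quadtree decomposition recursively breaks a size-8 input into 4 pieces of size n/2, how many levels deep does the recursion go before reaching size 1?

For divide and conquer with division factor 2:

Problem sizes at each level:
Level 0: 8
Level 1: 4
Level 2: 2
Level 3: 1

The root is level 0 and the size-1 base case is level 3 (the tree spans levels 0 through 3, i.e. 4 levels counting the root), so the depth is the number of divisions: log_2(8) = 3

The recursion tree depth is log_2(8) = 3. At each level, the problem size is divided by 2, so it takes 3 divisions to reduce to a base case of size 1. The algorithm makes 4 recursive calls at each level.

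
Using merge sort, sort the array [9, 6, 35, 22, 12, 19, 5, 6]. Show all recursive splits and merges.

Merge sort trace:

Split: [9, 6, 35, 22, 12, 19, 5, 6] -> [9, 6, 35, 22] and [12, 19, 5, 6]
  Split: [9, 6, 35, 22] -> [9, 6] and [35, 22]
    Split: [9, 6] -> [9] and [6]
    Merge: [9] + [6] -> [6, 9]
    Split: [35, 22] -> [35] and [22]
    Merge: [35] + [22] -> [22, 35]
  Merge: [6, 9] + [22, 35] -> [6, 9, 22, 35]
  Split: [12, 19, 5, 6] -> [12, 19] and [5, 6]
    Split: [12, 19] -> [12] and [19]
    Merge: [12] + [19] -> [12, 19]
    Split: [5, 6] -> [5] and [6]
    Merge: [5] + [6] -> [5, 6]
  Merge: [12, 19] + [5, 6] -> [5, 6, 12, 19]
Merge: [6, 9, 22, 35] + [5, 6, 12, 19] -> [5, 6, 6, 9, 12, 19, 22, 35]

Final sorted array: [5, 6, 6, 9, 12, 19, 22, 35]

The merge sort proceeds by recursively splitting the array and merging sorted halves.
After all merges, the sorted array is [5, 6, 6, 9, 12, 19, 22, 35].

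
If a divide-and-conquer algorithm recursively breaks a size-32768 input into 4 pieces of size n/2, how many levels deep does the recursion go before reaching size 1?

For divide and conquer with division factor 2:

Problem sizes at each level:
Level 0: 32768
Level 1: 16384
Level 2: 8192
Level 3: 4096
Level 4: 2048
Level 5: 1024
Level 6: 512
Level 7: 256
Level 8: 128
Level 9: 64
Level 10: 32
Level 11: 16
Level 12: 8
Level 13: 4
Level 14: 2
Level 15: 1

The root is level 0 and the size-1 base case is level 15 (the tree spans levels 0 through 15, i.e. 16 levels counting the root), so the depth is the number of divisions: log_2(32768) = 15

The recursion tree depth is log_2(32768) = 15. At each level, the problem size is divided by 2, so it takes 15 divisions to reduce to a base case of size 1. The algorithm makes 4 recursive calls at each level.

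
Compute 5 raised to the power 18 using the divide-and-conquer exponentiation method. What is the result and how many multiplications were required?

Computing 5^18 by squaring (build up from 5^1; each line after the first costs one multiplication):

5^1 = 5
5^2 = (5^1)^2 = 5^2 = 25
5^4 = (5^2)^2 = 25^2 = 625
5^8 = (5^4)^2 = 625^2 = 390625
5^9 = 5 * 5^8 = 5 * 390625 = 1953125
5^18 = (5^9)^2 = 1953125^2 = 3814697265625

Result: 3814697265625
Multiplications needed: 5 (5 lines after 5^1)

5^18 = 3814697265625. Using exponentiation by squaring, this requires 5 multiplications. The key idea: if the exponent is even, square the half-power; if odd, multiply by the base once.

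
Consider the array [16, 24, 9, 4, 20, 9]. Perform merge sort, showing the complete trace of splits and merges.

Merge sort trace:

Split: [16, 24, 9, 4, 20, 9] -> [16, 24, 9] and [4, 20, 9]
  Split: [16, 24, 9] -> [16] and [24, 9]
    Split: [24, 9] -> [24] and [9]
    Merge: [24] + [9] -> [9, 24]
  Merge: [16] + [9, 24] -> [9, 16, 24]
  Split: [4, 20, 9] -> [4] and [20, 9]
    Split: [20, 9] -> [20] and [9]
    Merge: [20] + [9] -> [9, 20]
  Merge: [4] + [9, 20] -> [4, 9, 20]
Merge: [9, 16, 24] + [4, 9, 20] -> [4, 9, 9, 16, 20, 24]

Final sorted array: [4, 9, 9, 16, 20, 24]

The merge sort proceeds by recursively splitting the array and merging sorted halves.
After all merges, the sorted array is [4, 9, 9, 16, 20, 24].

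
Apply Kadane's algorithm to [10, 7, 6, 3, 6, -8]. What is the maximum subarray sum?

Using Kadane's algorithm on [10, 7, 6, 3, 6, -8]:

Scanning through the array:
Position 1 (value 7): max_ending_here = 17, max_so_far = 17
Position 2 (value 6): max_ending_here = 23, max_so_far = 23
Position 3 (value 3): max_ending_here = 26, max_so_far = 26
Position 4 (value 6): max_ending_here = 32, max_so_far = 32
Position 5 (value -8): max_ending_here = 24, max_so_far = 32

Maximum subarray: [10, 7, 6, 3, 6]
Maximum sum: 32

The maximum subarray is [10, 7, 6, 3, 6] with sum 32. This subarray runs from index 0 to index 4.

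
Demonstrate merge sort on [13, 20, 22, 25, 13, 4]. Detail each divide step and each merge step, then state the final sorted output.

Merge sort trace:

Split: [13, 20, 22, 25, 13, 4] -> [13, 20, 22] and [25, 13, 4]
  Split: [13, 20, 22] -> [13] and [20, 22]
    Split: [20, 22] -> [20] and [22]
    Merge: [20] + [22] -> [20, 22]
  Merge: [13] + [20, 22] -> [13, 20, 22]
  Split: [25, 13, 4] -> [25] and [13, 4]
    Split: [13, 4] -> [13] and [4]
    Merge: [13] + [4] -> [4, 13]
  Merge: [25] + [4, 13] -> [4, 13, 25]
Merge: [13, 20, 22] + [4, 13, 25] -> [4, 13, 13, 20, 22, 25]

Final sorted array: [4, 13, 13, 20, 22, 25]

The merge sort proceeds by recursively splitting the array and merging sorted halves.
After all merges, the sorted array is [4, 13, 13, 20, 22, 25].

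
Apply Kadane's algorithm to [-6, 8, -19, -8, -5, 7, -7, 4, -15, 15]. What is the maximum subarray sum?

Using Kadane's algorithm on [-6, 8, -19, -8, -5, 7, -7, 4, -15, 15]:

Scanning through the array:
Position 1 (value 8): max_ending_here = 8, max_so_far = 8
Position 2 (value -19): max_ending_here = -11, max_so_far = 8
Position 3 (value -8): max_ending_here = -8, max_so_far = 8
Position 4 (value -5): max_ending_here = -5, max_so_far = 8
Position 5 (value 7): max_ending_here = 7, max_so_far = 8
Position 6 (value -7): max_ending_here = 0, max_so_far = 8
Position 7 (value 4): max_ending_here = 4, max_so_far = 8
Position 8 (value -15): max_ending_here = -11, max_so_far = 8
Position 9 (value 15): max_ending_here = 15, max_so_far = 15

Maximum subarray: [15]
Maximum sum: 15

The maximum subarray is [15] with sum 15. This subarray runs from index 9 to index 9.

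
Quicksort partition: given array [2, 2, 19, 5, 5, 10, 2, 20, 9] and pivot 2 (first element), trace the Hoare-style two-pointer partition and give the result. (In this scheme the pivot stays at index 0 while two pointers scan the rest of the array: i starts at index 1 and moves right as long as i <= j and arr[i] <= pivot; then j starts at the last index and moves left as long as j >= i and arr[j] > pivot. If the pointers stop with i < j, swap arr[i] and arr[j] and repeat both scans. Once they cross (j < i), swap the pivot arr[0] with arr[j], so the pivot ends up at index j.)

Hoare-style two-pointer partition with pivot = 2:

Initial array: [2, 2, 19, 5, 5, 10, 2, 20, 9]

Pointers start at i = 1, j = 8.
i stops at index 2 (arr[2]=19 > 2), j stops at index 6 (arr[6]=2 <= 2): swap arr[2] and arr[6], array becomes [2, 2, 2, 5, 5, 10, 19, 20, 9]
i ends at 3, j ends at 2: the pointers have crossed (j < i), so scanning stops.

Swap pivot arr[0] with arr[2] to place pivot at position 2: [2, 2, 2, 5, 5, 10, 19, 20, 9]
Pivot position: 2

After partitioning with pivot 2, the array becomes [2, 2, 2, 5, 5, 10, 19, 20, 9]. The pivot is placed at index 2. All elements to the left of the pivot are <= 2, and all elements to the right are > 2.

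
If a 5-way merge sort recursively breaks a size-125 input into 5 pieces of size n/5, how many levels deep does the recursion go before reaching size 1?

For divide and conquer with division factor 5:

Problem sizes at each level:
Level 0: 125
Level 1: 25
Level 2: 5
Level 3: 1

The root is level 0 and the size-1 base case is level 3 (the tree spans levels 0 through 3, i.e. 4 levels counting the root), so the depth is the number of divisions: log_5(125) = 3

The recursion tree depth is log_5(125) = 3. At each level, the problem size is divided by 5, so it takes 3 divisions to reduce to a base case of size 1. The algorithm makes 5 recursive calls at each level.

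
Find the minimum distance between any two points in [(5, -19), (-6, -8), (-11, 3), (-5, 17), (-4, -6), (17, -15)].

Computing all pairwise distances among 6 points:

d((5, -19), (-6, -8)) = 15.5563
d((5, -19), (-11, 3)) = 27.2029
d((5, -19), (-5, 17)) = 37.3631
d((5, -19), (-4, -6)) = 15.8114
d((5, -19), (17, -15)) = 12.6491
d((-6, -8), (-11, 3)) = 12.083
d((-6, -8), (-5, 17)) = 25.02
d((-6, -8), (-4, -6)) = 2.8284 <-- minimum
d((-6, -8), (17, -15)) = 24.0416
d((-11, 3), (-5, 17)) = 15.2315
d((-11, 3), (-4, -6)) = 11.4018
d((-11, 3), (17, -15)) = 33.2866
d((-5, 17), (-4, -6)) = 23.0217
d((-5, 17), (17, -15)) = 38.833
d((-4, -6), (17, -15)) = 22.8473

Closest pair: (-6, -8) and (-4, -6) with distance 2.8284

The closest pair is (-6, -8) and (-4, -6) with Euclidean distance 2.8284. For 6 points, brute-force pairwise comparison is shown above. For large n, the divide-and-conquer algorithm (sort by x, recurse on halves, check the dividing strip) achieves O(n log n).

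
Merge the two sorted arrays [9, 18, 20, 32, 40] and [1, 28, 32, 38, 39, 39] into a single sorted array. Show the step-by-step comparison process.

Merging process:

Compare 9 vs 1: take 1 from right. Merged: [1]
Compare 9 vs 28: take 9 from left. Merged: [1, 9]
Compare 18 vs 28: take 18 from left. Merged: [1, 9, 18]
Compare 20 vs 28: take 20 from left. Merged: [1, 9, 18, 20]
Compare 32 vs 28: take 28 from right. Merged: [1, 9, 18, 20, 28]
Compare 32 vs 32: take 32 from left. Merged: [1, 9, 18, 20, 28, 32]
Compare 40 vs 32: take 32 from right. Merged: [1, 9, 18, 20, 28, 32, 32]
Compare 40 vs 38: take 38 from right. Merged: [1, 9, 18, 20, 28, 32, 32, 38]
Compare 40 vs 39: take 39 from right. Merged: [1, 9, 18, 20, 28, 32, 32, 38, 39]
Compare 40 vs 39: take 39 from right. Merged: [1, 9, 18, 20, 28, 32, 32, 38, 39, 39]
Append remaining from left: [40]. Merged: [1, 9, 18, 20, 28, 32, 32, 38, 39, 39, 40]

Final merged array: [1, 9, 18, 20, 28, 32, 32, 38, 39, 39, 40]
Total comparisons: 10

The merged array is [1, 9, 18, 20, 28, 32, 32, 38, 39, 39, 40], requiring 10 comparisons. The merge step runs in O(n) time where n is the total number of elements.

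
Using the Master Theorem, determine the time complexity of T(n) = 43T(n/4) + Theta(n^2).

Master Theorem for T(n) = 43T(n/4) + O(n^2):

a = 43, b = 4, c = 2
log_b(a) = log_4(43) = 2.7131

Case 1: c = 2 < log_4(43) = 2.7131
T(n) = O(n^(log_4 43))

For T(n) = 43T(n/4) + O(n^2): log_4(43) = 2.7131. This is Case 1 of the Master Theorem (c < log_b(a), work dominated by leaves), giving O(n^(log_4 43)).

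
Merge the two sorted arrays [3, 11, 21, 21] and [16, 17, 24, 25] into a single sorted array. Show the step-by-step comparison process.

Merging process:

Compare 3 vs 16: take 3 from left. Merged: [3]
Compare 11 vs 16: take 11 from left. Merged: [3, 11]
Compare 21 vs 16: take 16 from right. Merged: [3, 11, 16]
Compare 21 vs 17: take 17 from right. Merged: [3, 11, 16, 17]
Compare 21 vs 24: take 21 from left. Merged: [3, 11, 16, 17, 21]
Compare 21 vs 24: take 21 from left. Merged: [3, 11, 16, 17, 21, 21]
Append remaining from right: [24, 25]. Merged: [3, 11, 16, 17, 21, 21, 24, 25]

Final merged array: [3, 11, 16, 17, 21, 21, 24, 25]
Total comparisons: 6

The merged array is [3, 11, 16, 17, 21, 21, 24, 25], requiring 6 comparisons. The merge step runs in O(n) time where n is the total number of elements.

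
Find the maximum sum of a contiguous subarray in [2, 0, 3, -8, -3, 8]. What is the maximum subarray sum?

Using Kadane's algorithm on [2, 0, 3, -8, -3, 8]:

Scanning through the array:
Position 1 (value 0): max_ending_here = 2, max_so_far = 2
Position 2 (value 3): max_ending_here = 5, max_so_far = 5
Position 3 (value -8): max_ending_here = -3, max_so_far = 5
Position 4 (value -3): max_ending_here = -3, max_so_far = 5
Position 5 (value 8): max_ending_here = 8, max_so_far = 8

Maximum subarray: [8]
Maximum sum: 8

The maximum subarray is [8] with sum 8. This subarray runs from index 5 to index 5.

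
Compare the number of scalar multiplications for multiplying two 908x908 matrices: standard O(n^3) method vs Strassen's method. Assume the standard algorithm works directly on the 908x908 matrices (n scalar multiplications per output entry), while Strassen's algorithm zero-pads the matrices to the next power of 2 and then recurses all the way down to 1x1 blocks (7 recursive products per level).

Matrix multiplication for 908x908 matrices:

Strassen's algorithm requires power-of-2 dimensions. Pad 908x908 to 1024x1024 (next power of 2).

Standard algorithm: 908^3 = 748613312 multiplications
Strassen's algorithm: 7^(log2(1024)) = 7^10 = 282475249 multiplications
Savings: 748613312 - 282475249 = 466138063 multiplications

Standard: 748613312 multiplications (908^3). Strassen: 282475249 multiplications (7^10, after padding to 1024x1024). Strassen reduces 8 recursive multiplications to 7 at each level.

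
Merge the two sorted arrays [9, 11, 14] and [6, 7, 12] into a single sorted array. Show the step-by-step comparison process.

Merging process:

Compare 9 vs 6: take 6 from right. Merged: [6]
Compare 9 vs 7: take 7 from right. Merged: [6, 7]
Compare 9 vs 12: take 9 from left. Merged: [6, 7, 9]
Compare 11 vs 12: take 11 from left. Merged: [6, 7, 9, 11]
Compare 14 vs 12: take 12 from right. Merged: [6, 7, 9, 11, 12]
Append remaining from left: [14]. Merged: [6, 7, 9, 11, 12, 14]

Final merged array: [6, 7, 9, 11, 12, 14]
Total comparisons: 5

The merged array is [6, 7, 9, 11, 12, 14], requiring 5 comparisons. The merge step runs in O(n) time where n is the total number of elements.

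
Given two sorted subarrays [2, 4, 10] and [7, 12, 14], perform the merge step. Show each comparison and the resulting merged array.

Merging process:

Compare 2 vs 7: take 2 from left. Merged: [2]
Compare 4 vs 7: take 4 from left. Merged: [2, 4]
Compare 10 vs 7: take 7 from right. Merged: [2, 4, 7]
Compare 10 vs 12: take 10 from left. Merged: [2, 4, 7, 10]
Append remaining from right: [12, 14]. Merged: [2, 4, 7, 10, 12, 14]

Final merged array: [2, 4, 7, 10, 12, 14]
Total comparisons: 4

The merged array is [2, 4, 7, 10, 12, 14], requiring 4 comparisons. The merge step runs in O(n) time where n is the total number of elements.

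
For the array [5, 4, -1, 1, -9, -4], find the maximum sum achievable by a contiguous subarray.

Using Kadane's algorithm on [5, 4, -1, 1, -9, -4]:

Scanning through the array:
Position 1 (value 4): max_ending_here = 9, max_so_far = 9
Position 2 (value -1): max_ending_here = 8, max_so_far = 9
Position 3 (value 1): max_ending_here = 9, max_so_far = 9
Position 4 (value -9): max_ending_here = 0, max_so_far = 9
Position 5 (value -4): max_ending_here = -4, max_so_far = 9

Maximum subarray: [5, 4]
Maximum sum: 9

The maximum subarray is [5, 4] with sum 9. This subarray runs from index 0 to index 1.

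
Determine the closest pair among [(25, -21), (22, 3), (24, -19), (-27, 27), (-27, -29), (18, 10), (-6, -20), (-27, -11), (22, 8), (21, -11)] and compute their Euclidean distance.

Computing all pairwise distances among 10 points:

d((25, -21), (22, 3)) = 24.1868
d((25, -21), (24, -19)) = 2.2361 <-- minimum
d((25, -21), (-27, 27)) = 70.7672
d((25, -21), (-27, -29)) = 52.6118
d((25, -21), (18, 10)) = 31.7805
d((25, -21), (-6, -20)) = 31.0161
d((25, -21), (-27, -11)) = 52.9528
d((25, -21), (22, 8)) = 29.1548
d((25, -21), (21, -11)) = 10.7703
d((22, 3), (24, -19)) = 22.0907
d((22, 3), (-27, 27)) = 54.5619
d((22, 3), (-27, -29)) = 58.5235
d((22, 3), (18, 10)) = 8.0623
d((22, 3), (-6, -20)) = 36.2353
d((22, 3), (-27, -11)) = 50.9608
d((22, 3), (22, 8)) = 5.0
d((22, 3), (21, -11)) = 14.0357
d((24, -19), (-27, 27)) = 68.6804
d((24, -19), (-27, -29)) = 51.9711
d((24, -19), (18, 10)) = 29.6142
d((24, -19), (-6, -20)) = 30.0167
d((24, -19), (-27, -11)) = 51.6236
d((24, -19), (22, 8)) = 27.074
d((24, -19), (21, -11)) = 8.544
d((-27, 27), (-27, -29)) = 56.0
d((-27, 27), (18, 10)) = 48.1041
d((-27, 27), (-6, -20)) = 51.4782
d((-27, 27), (-27, -11)) = 38.0
d((-27, 27), (22, 8)) = 52.5547
d((-27, 27), (21, -11)) = 61.2209
d((-27, -29), (18, 10)) = 59.5483
d((-27, -29), (-6, -20)) = 22.8473
d((-27, -29), (-27, -11)) = 18.0
d((-27, -29), (22, 8)) = 61.4003
d((-27, -29), (21, -11)) = 51.264
d((18, 10), (-6, -20)) = 38.4187
d((18, 10), (-27, -11)) = 49.6588
d((18, 10), (22, 8)) = 4.4721
d((18, 10), (21, -11)) = 21.2132
d((-6, -20), (-27, -11)) = 22.8473
d((-6, -20), (22, 8)) = 39.598
d((-6, -20), (21, -11)) = 28.4605
d((-27, -11), (22, 8)) = 52.5547
d((-27, -11), (21, -11)) = 48.0
d((22, 8), (21, -11)) = 19.0263

Closest pair: (25, -21) and (24, -19) with distance 2.2361

The closest pair is (25, -21) and (24, -19) with Euclidean distance 2.2361. For 10 points, brute-force pairwise comparison is shown above. For large n, the divide-and-conquer algorithm (sort by x, recurse on halves, check the dividing strip) achieves O(n log n).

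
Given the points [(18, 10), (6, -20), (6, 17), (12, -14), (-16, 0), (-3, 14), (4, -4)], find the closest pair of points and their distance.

Computing all pairwise distances among 7 points:

d((18, 10), (6, -20)) = 32.311
d((18, 10), (6, 17)) = 13.8924
d((18, 10), (12, -14)) = 24.7386
d((18, 10), (-16, 0)) = 35.4401
d((18, 10), (-3, 14)) = 21.3776
d((18, 10), (4, -4)) = 19.799
d((6, -20), (6, 17)) = 37.0
d((6, -20), (12, -14)) = 8.4853 <-- minimum
d((6, -20), (-16, 0)) = 29.7321
d((6, -20), (-3, 14)) = 35.171
d((6, -20), (4, -4)) = 16.1245
d((6, 17), (12, -14)) = 31.5753
d((6, 17), (-16, 0)) = 27.8029
d((6, 17), (-3, 14)) = 9.4868
d((6, 17), (4, -4)) = 21.095
d((12, -14), (-16, 0)) = 31.305
d((12, -14), (-3, 14)) = 31.7648
d((12, -14), (4, -4)) = 12.8062
d((-16, 0), (-3, 14)) = 19.105
d((-16, 0), (4, -4)) = 20.3961
d((-3, 14), (4, -4)) = 19.3132

Closest pair: (6, -20) and (12, -14) with distance 8.4853

The closest pair is (6, -20) and (12, -14) with Euclidean distance 8.4853. For 7 points, brute-force pairwise comparison is shown above. For large n, the divide-and-conquer algorithm (sort by x, recurse on halves, check the dividing strip) achieves O(n log n).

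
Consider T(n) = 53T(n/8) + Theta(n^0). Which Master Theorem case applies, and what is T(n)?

Master Theorem for T(n) = 53T(n/8) + O(n^0):

a = 53, b = 8, c = 0
log_b(a) = log_8(53) = 1.9093

Case 1: c = 0 < log_8(53) = 1.9093
T(n) = O(n^(log_8 53))

For T(n) = 53T(n/8) + O(n^0): log_8(53) = 1.9093. This is Case 1 of the Master Theorem (c < log_b(a), work dominated by leaves), giving O(n^(log_8 53)).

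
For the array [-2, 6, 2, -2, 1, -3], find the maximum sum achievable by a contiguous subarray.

Using Kadane's algorithm on [-2, 6, 2, -2, 1, -3]:

Scanning through the array:
Position 1 (value 6): max_ending_here = 6, max_so_far = 6
Position 2 (value 2): max_ending_here = 8, max_so_far = 8
Position 3 (value -2): max_ending_here = 6, max_so_far = 8
Position 4 (value 1): max_ending_here = 7, max_so_far = 8
Position 5 (value -3): max_ending_here = 4, max_so_far = 8

Maximum subarray: [6, 2]
Maximum sum: 8

The maximum subarray is [6, 2] with sum 8. This subarray runs from index 1 to index 2.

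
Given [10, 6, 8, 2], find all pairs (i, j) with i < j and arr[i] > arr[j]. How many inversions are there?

Finding inversions in [10, 6, 8, 2]:

(0, 1): arr[0]=10 > arr[1]=6
(0, 2): arr[0]=10 > arr[2]=8
(0, 3): arr[0]=10 > arr[3]=2
(1, 3): arr[1]=6 > arr[3]=2
(2, 3): arr[2]=8 > arr[3]=2

Total inversions: 5

The array has 5 inversion(s): (0,1), (0,2), (0,3), (1,3), (2,3). Each pair (i,j) satisfies i < j and arr[i] > arr[j].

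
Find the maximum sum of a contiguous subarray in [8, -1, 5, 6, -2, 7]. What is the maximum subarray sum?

Using Kadane's algorithm on [8, -1, 5, 6, -2, 7]:

Scanning through the array:
Position 1 (value -1): max_ending_here = 7, max_so_far = 8
Position 2 (value 5): max_ending_here = 12, max_so_far = 12
Position 3 (value 6): max_ending_here = 18, max_so_far = 18
Position 4 (value -2): max_ending_here = 16, max_so_far = 18
Position 5 (value 7): max_ending_here = 23, max_so_far = 23

Maximum subarray: [8, -1, 5, 6, -2, 7]
Maximum sum: 23

The maximum subarray is [8, -1, 5, 6, -2, 7] with sum 23. This subarray runs from index 0 to index 5.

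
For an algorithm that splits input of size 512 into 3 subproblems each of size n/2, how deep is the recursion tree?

For divide and conquer with division factor 2:

Problem sizes at each level:
Level 0: 512
Level 1: 256
Level 2: 128
Level 3: 64
Level 4: 32
Level 5: 16
Level 6: 8
Level 7: 4
Level 8: 2
Level 9: 1

The root is level 0 and the size-1 base case is level 9 (the tree spans levels 0 through 9, i.e. 10 levels counting the root), so the depth is the number of divisions: log_2(512) = 9

The recursion tree depth is log_2(512) = 9. At each level, the problem size is divided by 2, so it takes 9 divisions to reduce to a base case of size 1. The algorithm makes 3 recursive calls at each level.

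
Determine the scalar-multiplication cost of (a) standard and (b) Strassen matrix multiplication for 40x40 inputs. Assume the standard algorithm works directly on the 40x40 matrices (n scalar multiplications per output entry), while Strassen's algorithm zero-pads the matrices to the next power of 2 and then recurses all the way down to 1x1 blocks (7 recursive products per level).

Matrix multiplication for 40x40 matrices:

Strassen's algorithm requires power-of-2 dimensions. Pad 40x40 to 64x64 (next power of 2).

Standard algorithm: 40^3 = 64000 multiplications
Strassen's algorithm: 7^(log2(64)) = 7^6 = 117649 multiplications
Difference: 64000 - 117649 = -53649 (Strassen uses MORE here due to padding overhead — for small or just-over-power-of-2 n, padding can outweigh the per-level savings)

Standard: 64000 multiplications (40^3). Strassen: 117649 multiplications (7^6, after padding to 64x64). Strassen reduces 8 recursive multiplications to 7 at each level.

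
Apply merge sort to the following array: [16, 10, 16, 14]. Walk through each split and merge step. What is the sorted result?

Merge sort trace:

Split: [16, 10, 16, 14] -> [16, 10] and [16, 14]
  Split: [16, 10] -> [16] and [10]
  Merge: [16] + [10] -> [10, 16]
  Split: [16, 14] -> [16] and [14]
  Merge: [16] + [14] -> [14, 16]
Merge: [10, 16] + [14, 16] -> [10, 14, 16, 16]

Final sorted array: [10, 14, 16, 16]

The merge sort proceeds by recursively splitting the array and merging sorted halves.
After all merges, the sorted array is [10, 14, 16, 16].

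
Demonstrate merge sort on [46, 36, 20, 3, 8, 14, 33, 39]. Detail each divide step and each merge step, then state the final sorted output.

Merge sort trace:

Split: [46, 36, 20, 3, 8, 14, 33, 39] -> [46, 36, 20, 3] and [8, 14, 33, 39]
  Split: [46, 36, 20, 3] -> [46, 36] and [20, 3]
    Split: [46, 36] -> [46] and [36]
    Merge: [46] + [36] -> [36, 46]
    Split: [20, 3] -> [20] and [3]
    Merge: [20] + [3] -> [3, 20]
  Merge: [36, 46] + [3, 20] -> [3, 20, 36, 46]
  Split: [8, 14, 33, 39] -> [8, 14] and [33, 39]
    Split: [8, 14] -> [8] and [14]
    Merge: [8] + [14] -> [8, 14]
    Split: [33, 39] -> [33] and [39]
    Merge: [33] + [39] -> [33, 39]
  Merge: [8, 14] + [33, 39] -> [8, 14, 33, 39]
Merge: [3, 20, 36, 46] + [8, 14, 33, 39] -> [3, 8, 14, 20, 33, 36, 39, 46]

Final sorted array: [3, 8, 14, 20, 33, 36, 39, 46]

The merge sort proceeds by recursively splitting the array and merging sorted halves.
After all merges, the sorted array is [3, 8, 14, 20, 33, 36, 39, 46].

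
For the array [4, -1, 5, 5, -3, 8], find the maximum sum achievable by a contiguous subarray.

Using Kadane's algorithm on [4, -1, 5, 5, -3, 8]:

Scanning through the array:
Position 1 (value -1): max_ending_here = 3, max_so_far = 4
Position 2 (value 5): max_ending_here = 8, max_so_far = 8
Position 3 (value 5): max_ending_here = 13, max_so_far = 13
Position 4 (value -3): max_ending_here = 10, max_so_far = 13
Position 5 (value 8): max_ending_here = 18, max_so_far = 18

Maximum subarray: [4, -1, 5, 5, -3, 8]
Maximum sum: 18

The maximum subarray is [4, -1, 5, 5, -3, 8] with sum 18. This subarray runs from index 0 to index 5.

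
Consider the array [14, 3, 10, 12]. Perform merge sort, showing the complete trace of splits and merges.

Merge sort trace:

Split: [14, 3, 10, 12] -> [14, 3] and [10, 12]
  Split: [14, 3] -> [14] and [3]
  Merge: [14] + [3] -> [3, 14]
  Split: [10, 12] -> [10] and [12]
  Merge: [10] + [12] -> [10, 12]
Merge: [3, 14] + [10, 12] -> [3, 10, 12, 14]

Final sorted array: [3, 10, 12, 14]

The merge sort proceeds by recursively splitting the array and merging sorted halves.
After all merges, the sorted array is [3, 10, 12, 14].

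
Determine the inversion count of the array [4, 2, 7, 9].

Finding inversions in [4, 2, 7, 9]:

(0, 1): arr[0]=4 > arr[1]=2

Total inversions: 1

The array has 1 inversion(s): (0,1). Each pair (i,j) satisfies i < j and arr[i] > arr[j].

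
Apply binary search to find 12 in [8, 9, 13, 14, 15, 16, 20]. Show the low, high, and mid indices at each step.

Binary search for 12 in [8, 9, 13, 14, 15, 16, 20]:

lo=0, hi=6, mid=3, arr[mid]=14 -> 14 > 12, search left half
lo=0, hi=2, mid=1, arr[mid]=9 -> 9 < 12, search right half
lo=2, hi=2, mid=2, arr[mid]=13 -> 13 > 12, search left half
lo=2 > hi=1, target 12 not found

Binary search determines that 12 is not in the array after 3 comparisons. The search space was exhausted without finding the target.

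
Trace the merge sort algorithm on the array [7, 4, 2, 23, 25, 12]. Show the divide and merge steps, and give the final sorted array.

Merge sort trace:

Split: [7, 4, 2, 23, 25, 12] -> [7, 4, 2] and [23, 25, 12]
  Split: [7, 4, 2] -> [7] and [4, 2]
    Split: [4, 2] -> [4] and [2]
    Merge: [4] + [2] -> [2, 4]
  Merge: [7] + [2, 4] -> [2, 4, 7]
  Split: [23, 25, 12] -> [23] and [25, 12]
    Split: [25, 12] -> [25] and [12]
    Merge: [25] + [12] -> [12, 25]
  Merge: [23] + [12, 25] -> [12, 23, 25]
Merge: [2, 4, 7] + [12, 23, 25] -> [2, 4, 7, 12, 23, 25]

Final sorted array: [2, 4, 7, 12, 23, 25]

The merge sort proceeds by recursively splitting the array and merging sorted halves.
After all merges, the sorted array is [2, 4, 7, 12, 23, 25].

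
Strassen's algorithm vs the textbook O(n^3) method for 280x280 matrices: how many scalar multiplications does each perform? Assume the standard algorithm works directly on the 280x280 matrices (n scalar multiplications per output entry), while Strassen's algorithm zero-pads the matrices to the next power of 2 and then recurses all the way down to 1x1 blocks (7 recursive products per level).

Matrix multiplication for 280x280 matrices:

Strassen's algorithm requires power-of-2 dimensions. Pad 280x280 to 512x512 (next power of 2).

Standard algorithm: 280^3 = 21952000 multiplications
Strassen's algorithm: 7^(log2(512)) = 7^9 = 40353607 multiplications
Difference: 21952000 - 40353607 = -18401607 (Strassen uses MORE here due to padding overhead — for small or just-over-power-of-2 n, padding can outweigh the per-level savings)

Standard: 21952000 multiplications (280^3). Strassen: 40353607 multiplications (7^9, after padding to 512x512). Strassen reduces 8 recursive multiplications to 7 at each level.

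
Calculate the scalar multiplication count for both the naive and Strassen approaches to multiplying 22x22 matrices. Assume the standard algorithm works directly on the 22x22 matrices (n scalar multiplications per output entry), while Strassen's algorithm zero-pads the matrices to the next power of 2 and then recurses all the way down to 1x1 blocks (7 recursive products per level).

Matrix multiplication for 22x22 matrices:

Strassen's algorithm requires power-of-2 dimensions. Pad 22x22 to 32x32 (next power of 2).

Standard algorithm: 22^3 = 10648 multiplications
Strassen's algorithm: 7^(log2(32)) = 7^5 = 16807 multiplications
Difference: 10648 - 16807 = -6159 (Strassen uses MORE here due to padding overhead — for small or just-over-power-of-2 n, padding can outweigh the per-level savings)

Standard: 10648 multiplications (22^3). Strassen: 16807 multiplications (7^5, after padding to 32x32). Strassen reduces 8 recursive multiplications to 7 at each level.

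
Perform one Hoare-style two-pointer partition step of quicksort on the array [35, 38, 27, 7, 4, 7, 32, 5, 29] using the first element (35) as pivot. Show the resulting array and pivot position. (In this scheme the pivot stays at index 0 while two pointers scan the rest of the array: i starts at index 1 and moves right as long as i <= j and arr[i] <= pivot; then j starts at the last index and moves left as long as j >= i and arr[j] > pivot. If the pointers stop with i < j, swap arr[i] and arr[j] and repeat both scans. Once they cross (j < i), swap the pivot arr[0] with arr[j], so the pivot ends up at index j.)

Hoare-style two-pointer partition with pivot = 35:

Initial array: [35, 38, 27, 7, 4, 7, 32, 5, 29]

Pointers start at i = 1, j = 8.
i stops at index 1 (arr[1]=38 > 35), j stops at index 8 (arr[8]=29 <= 35): swap arr[1] and arr[8], array becomes [35, 29, 27, 7, 4, 7, 32, 5, 38]
i ends at 8, j ends at 7: the pointers have crossed (j < i), so scanning stops.

Swap pivot arr[0] with arr[7] to place pivot at position 7: [5, 29, 27, 7, 4, 7, 32, 35, 38]
Pivot position: 7

After partitioning with pivot 35, the array becomes [5, 29, 27, 7, 4, 7, 32, 35, 38]. The pivot is placed at index 7. All elements to the left of the pivot are <= 35, and all elements to the right are > 35.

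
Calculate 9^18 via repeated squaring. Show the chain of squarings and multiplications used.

Computing 9^18 by squaring (build up from 9^1; each line after the first costs one multiplication):

9^1 = 9
9^2 = (9^1)^2 = 9^2 = 81
9^4 = (9^2)^2 = 81^2 = 6561
9^8 = (9^4)^2 = 6561^2 = 43046721
9^9 = 9 * 9^8 = 9 * 43046721 = 387420489
9^18 = (9^9)^2 = 387420489^2 = 150094635296999121

Result: 150094635296999121
Multiplications needed: 5 (5 lines after 9^1)

9^18 = 150094635296999121. Using exponentiation by squaring, this requires 5 multiplications. The key idea: if the exponent is even, square the half-power; if odd, multiply by the base once.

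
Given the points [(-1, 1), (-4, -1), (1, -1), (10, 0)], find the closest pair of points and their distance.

Computing all pairwise distances among 4 points:

d((-1, 1), (-4, -1)) = 3.6056
d((-1, 1), (1, -1)) = 2.8284 <-- minimum
d((-1, 1), (10, 0)) = 11.0454
d((-4, -1), (1, -1)) = 5.0
d((-4, -1), (10, 0)) = 14.0357
d((1, -1), (10, 0)) = 9.0554

Closest pair: (-1, 1) and (1, -1) with distance 2.8284

The closest pair is (-1, 1) and (1, -1) with Euclidean distance 2.8284. For 4 points, brute-force pairwise comparison is shown above. For large n, the divide-and-conquer algorithm (sort by x, recurse on halves, check the dividing strip) achieves O(n log n).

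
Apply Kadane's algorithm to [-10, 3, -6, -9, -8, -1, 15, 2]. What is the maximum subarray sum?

Using Kadane's algorithm on [-10, 3, -6, -9, -8, -1, 15, 2]:

Scanning through the array:
Position 1 (value 3): max_ending_here = 3, max_so_far = 3
Position 2 (value -6): max_ending_here = -3, max_so_far = 3
Position 3 (value -9): max_ending_here = -9, max_so_far = 3
Position 4 (value -8): max_ending_here = -8, max_so_far = 3
Position 5 (value -1): max_ending_here = -1, max_so_far = 3
Position 6 (value 15): max_ending_here = 15, max_so_far = 15
Position 7 (value 2): max_ending_here = 17, max_so_far = 17

Maximum subarray: [15, 2]
Maximum sum: 17

The maximum subarray is [15, 2] with sum 17. This subarray runs from index 6 to index 7.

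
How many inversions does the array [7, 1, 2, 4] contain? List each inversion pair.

Finding inversions in [7, 1, 2, 4]:

(0, 1): arr[0]=7 > arr[1]=1
(0, 2): arr[0]=7 > arr[2]=2
(0, 3): arr[0]=7 > arr[3]=4

Total inversions: 3

The array has 3 inversion(s): (0,1), (0,2), (0,3). Each pair (i,j) satisfies i < j and arr[i] > arr[j].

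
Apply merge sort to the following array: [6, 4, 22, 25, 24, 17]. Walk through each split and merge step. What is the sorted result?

Merge sort trace:

Split: [6, 4, 22, 25, 24, 17] -> [6, 4, 22] and [25, 24, 17]
  Split: [6, 4, 22] -> [6] and [4, 22]
    Split: [4, 22] -> [4] and [22]
    Merge: [4] + [22] -> [4, 22]
  Merge: [6] + [4, 22] -> [4, 6, 22]
  Split: [25, 24, 17] -> [25] and [24, 17]
    Split: [24, 17] -> [24] and [17]
    Merge: [24] + [17] -> [17, 24]
  Merge: [25] + [17, 24] -> [17, 24, 25]
Merge: [4, 6, 22] + [17, 24, 25] -> [4, 6, 17, 22, 24, 25]

Final sorted array: [4, 6, 17, 22, 24, 25]

The merge sort proceeds by recursively splitting the array and merging sorted halves.
After all merges, the sorted array is [4, 6, 17, 22, 24, 25].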